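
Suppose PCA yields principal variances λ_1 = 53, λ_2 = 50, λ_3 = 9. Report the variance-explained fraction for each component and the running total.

Step 1 — total variance = trace(Sigma) = Σ λ_i = 53 + 50 + 9 = 112.

Step 2 — fraction explained by component i = λ_i / Σ λ:
  PC1: 53/112 = 0.4732
  PC2: 50/112 = 0.4464
  PC3: 9/112 = 0.0804

Step 3 — cumulative fraction after k components = (λ_1 + ... + λ_k) / Σ λ:
  k = 1: 53/112 = 0.4732
  k = 2: (53 + 50)/112 = 103/112 = 0.9196
  k = 3: (53 + 50 + 9)/112 = 112/112 = 1

Summary (fraction, with percent):

explained: PC1 0.4732 (47.32%), PC2 0.4464 (44.64%), PC3 0.0804 (8.04%);  cumulative: 0.4732, 0.9196, 1


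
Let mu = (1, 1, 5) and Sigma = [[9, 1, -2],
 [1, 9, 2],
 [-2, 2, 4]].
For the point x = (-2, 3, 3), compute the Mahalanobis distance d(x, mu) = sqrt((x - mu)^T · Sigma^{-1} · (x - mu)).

Step 1 — centre the observation: (x - mu) = (-3, 2, -2).

Step 2 — invert Sigma (cofactor / det for 3×3, or solve directly):
  Sigma^{-1} = [[0.1333, -0.0333, 0.0833],
 [-0.0333, 0.1333, -0.0833],
 [0.0833, -0.0833, 0.3333]].

Step 3 — form the quadratic (x - mu)^T · Sigma^{-1} · (x - mu):
  Sigma^{-1} · (x - mu) = (-0.6333, 0.5333, -1.0833).
  (x - mu)^T · [Sigma^{-1} · (x - mu)] = (-3)·(-0.6333) + (2)·(0.5333) + (-2)·(-1.0833) = 5.1333.

Step 4 — take square root: d = √(5.1333) ≈ 2.2657.

d(x, mu) = √(5.1333) ≈ 2.2657


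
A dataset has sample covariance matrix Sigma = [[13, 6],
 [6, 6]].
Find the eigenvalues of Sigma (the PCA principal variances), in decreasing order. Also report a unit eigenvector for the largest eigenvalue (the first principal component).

Step 1 — characteristic polynomial of 2×2 Sigma:
  det(Sigma - λI) = λ² - trace · λ + det = 0.
  trace = 13 + 6 = 19, det = 13·6 - (6)² = 42.
Step 2 — discriminant:
  Δ = trace² - 4·det = 361 - 168 = 193.
Step 3 — eigenvalues:
  λ = (trace ± √Δ)/2 = (19 ± 13.8924)/2,
  λ_1 = 16.4462,  λ_2 = 2.5538.

Step 4 — unit eigenvector for λ_1: solve (Sigma - λ_1 I)v = 0. First row:
  (13 - 16.4462)·v_x + (6)·v_y = 0, i.e. (-3.4462)·v_x + (6)·v_y = 0,
  so v ∝ (b, λ_1 - a) = (6, 3.4462) = u.
  ||u|| = √((6)² + (3.4462)²) = √(47.8764) ≈ 6.9193,
  v_1 = u/||u|| ≈ (0.8671, 0.4981) (||v_1|| = 1).

λ_1 = 16.4462,  λ_2 = 2.5538;  v_1 ≈ (0.8671, 0.4981)


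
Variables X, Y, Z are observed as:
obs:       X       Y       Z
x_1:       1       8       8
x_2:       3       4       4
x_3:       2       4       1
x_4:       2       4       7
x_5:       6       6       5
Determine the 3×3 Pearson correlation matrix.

Step 1 — column means:
  mean(X) = (1 + 3 + 2 + 2 + 6) / 5 = 14/5 = 2.8
  mean(Y) = (8 + 4 + 4 + 4 + 6) / 5 = 26/5 = 5.2
  mean(Z) = (8 + 4 + 1 + 7 + 5) / 5 = 25/5 = 5

Step 2 — sample variances and covariances s[i,j] = (1/(n-1)) · Σ_k (x_{k,i} - mean_i) · (x_{k,j} - mean_j), with n-1 = 4:
  s[X,X] = ((-1.8)·(-1.8) + (0.2)·(0.2) + (-0.8)·(-0.8) + (-0.8)·(-0.8) + (3.2)·(3.2)) / 4 = 14.8/4 = 3.7
  s[X,Y] = ((-1.8)·(2.8) + (0.2)·(-1.2) + (-0.8)·(-1.2) + (-0.8)·(-1.2) + (3.2)·(0.8)) / 4 = -0.8/4 = -0.2
  s[X,Z] = ((-1.8)·(3) + (0.2)·(-1) + (-0.8)·(-4) + (-0.8)·(2) + (3.2)·(0)) / 4 = -4/4 = -1
  s[Y,Y] = ((2.8)·(2.8) + (-1.2)·(-1.2) + (-1.2)·(-1.2) + (-1.2)·(-1.2) + (0.8)·(0.8)) / 4 = 12.8/4 = 3.2
  s[Y,Z] = ((2.8)·(3) + (-1.2)·(-1) + (-1.2)·(-4) + (-1.2)·(2) + (0.8)·(0)) / 4 = 12/4 = 3
  s[Z,Z] = ((3)·(3) + (-1)·(-1) + (-4)·(-4) + (2)·(2) + (0)·(0)) / 4 = 30/4 = 7.5
  Sample standard deviations s_i = √(s[i,i]):
  s(X) = √(3.7) = 1.9235
  s(Y) = √(3.2) = 1.7889
  s(Z) = √(7.5) = 2.7386

Step 3 — r_{ij} = s_{ij} / (s_i · s_j):
  r[X,X] = 1 (diagonal).
  r[X,Y] = -0.2 / (1.9235 · 1.7889) = -0.2 / 3.4409 = -0.0581
  r[X,Z] = -1 / (1.9235 · 2.7386) = -1 / 5.2678 = -0.1898
  r[Y,Y] = 1 (diagonal).
  r[Y,Z] = 3 / (1.7889 · 2.7386) = 3 / 4.899 = 0.6124
  r[Z,Z] = 1 (diagonal).

R is symmetric with unit diagonal. Assembling:

R = [[1, -0.0581, -0.1898],
 [-0.0581, 1, 0.6124],
 [-0.1898, 0.6124, 1]]


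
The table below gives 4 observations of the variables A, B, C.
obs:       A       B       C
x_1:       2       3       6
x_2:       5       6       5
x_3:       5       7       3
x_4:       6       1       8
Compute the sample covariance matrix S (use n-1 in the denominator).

Step 1 — column means:
  mean(A) = (2 + 5 + 5 + 6) / 4 = 18/4 = 4.5
  mean(B) = (3 + 6 + 7 + 1) / 4 = 17/4 = 4.25
  mean(C) = (6 + 5 + 3 + 8) / 4 = 22/4 = 5.5

Step 2 — sample covariance S[i,j] = (1/(n-1)) · Σ_k (x_{k,i} - mean_i) · (x_{k,j} - mean_j), with n-1 = 3.
  S[A,A] = ((-2.5)·(-2.5) + (0.5)·(0.5) + (0.5)·(0.5) + (1.5)·(1.5)) / 3 = 9/3 = 3
  S[A,B] = ((-2.5)·(-1.25) + (0.5)·(1.75) + (0.5)·(2.75) + (1.5)·(-3.25)) / 3 = 0.5/3 = 0.1667
  S[A,C] = ((-2.5)·(0.5) + (0.5)·(-0.5) + (0.5)·(-2.5) + (1.5)·(2.5)) / 3 = 1/3 = 0.3333
  S[B,B] = ((-1.25)·(-1.25) + (1.75)·(1.75) + (2.75)·(2.75) + (-3.25)·(-3.25)) / 3 = 22.75/3 = 7.5833
  S[B,C] = ((-1.25)·(0.5) + (1.75)·(-0.5) + (2.75)·(-2.5) + (-3.25)·(2.5)) / 3 = -16.5/3 = -5.5
  S[C,C] = ((0.5)·(0.5) + (-0.5)·(-0.5) + (-2.5)·(-2.5) + (2.5)·(2.5)) / 3 = 13/3 = 4.3333

S is symmetric (S[j,i] = S[i,j]). Assembling:

S = [[3, 0.1667, 0.3333],
 [0.1667, 7.5833, -5.5],
 [0.3333, -5.5, 4.3333]]


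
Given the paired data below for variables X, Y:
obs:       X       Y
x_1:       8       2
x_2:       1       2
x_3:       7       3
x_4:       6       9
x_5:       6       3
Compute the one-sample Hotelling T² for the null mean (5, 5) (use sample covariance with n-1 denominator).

Step 1 — sample mean vector:
  mean(X) = (8 + 1 + 7 + 6 + 6) / 5 = 28/5 = 5.6
  mean(Y) = (2 + 2 + 3 + 9 + 3) / 5 = 19/5 = 3.8
  x̄ = (5.6, 3.8),  deviation x̄ - mu_0 = (5.6, 3.8) - (5, 5) = (0.6, -1.2).

Step 2 — sample covariance matrix, S[i,j] = (1/(n-1)) · Σ_k (x_{k,i} - mean_i) · (x_{k,j} - mean_j), divisor n-1 = 4:
  S[X,X] = ((2.4)·(2.4) + (-4.6)·(-4.6) + (1.4)·(1.4) + (0.4)·(0.4) + (0.4)·(0.4)) / 4 = 29.2/4 = 7.3
  S[X,Y] = ((2.4)·(-1.8) + (-4.6)·(-1.8) + (1.4)·(-0.8) + (0.4)·(5.2) + (0.4)·(-0.8)) / 4 = 4.6/4 = 1.15
  S[Y,Y] = ((-1.8)·(-1.8) + (-1.8)·(-1.8) + (-0.8)·(-0.8) + (5.2)·(5.2) + (-0.8)·(-0.8)) / 4 = 34.8/4 = 8.7
  S = [[7.3, 1.15],
 [1.15, 8.7]].

Step 3 — invert S. det(S) = 7.3·8.7 - (1.15)² = 62.1875.
  S^{-1} = (1/det) · [[d, -b], [-b, a]] = [[0.1399, -0.0185],
 [-0.0185, 0.1174]].

Step 4 — quadratic form (x̄ - mu_0)^T · S^{-1} · (x̄ - mu_0):
  S^{-1} · (x̄ - mu_0) = (0.1061, -0.152),
  (x̄ - mu_0)^T · [...] = (0.6)·(0.1061) + (-1.2)·(-0.152) = 0.246.

Step 5 — scale by n: T² = 5 · 0.246 = 1.2302.

T² ≈ 1.2302


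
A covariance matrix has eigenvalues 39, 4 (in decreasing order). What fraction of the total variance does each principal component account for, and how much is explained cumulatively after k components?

Step 1 — total variance = trace(Sigma) = Σ λ_i = 39 + 4 = 43.

Step 2 — fraction explained by component i = λ_i / Σ λ:
  PC1: 39/43 = 0.907
  PC2: 4/43 = 0.093

Step 3 — cumulative fraction after k components = (λ_1 + ... + λ_k) / Σ λ:
  k = 1: 39/43 = 0.907
  k = 2: (39 + 4)/43 = 43/43 = 1

Summary (fraction, with percent):

explained: PC1 0.907 (90.7%), PC2 0.093 (9.3%);  cumulative: 0.907, 1


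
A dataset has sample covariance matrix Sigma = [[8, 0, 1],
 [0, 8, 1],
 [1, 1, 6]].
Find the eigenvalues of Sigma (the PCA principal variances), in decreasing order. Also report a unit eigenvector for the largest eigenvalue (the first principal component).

Step 1 — characteristic polynomial p(λ) = det(λI - Sigma) = λ³ - tr·λ² + c_1·λ - det, where tr = trace, c_1 = sum of the principal 2×2 minors, det = det(Sigma):
  tr = 8 + 8 + 6 = 22,
  c_1 = (8·8 - (0)²) + (8·6 - (1)²) + (8·6 - (1)²) = 64 + 47 + 47 = 158,
  det = 8·(8·6 - (1)²) - (0)·((0)·6 - (1)·(1)) + (1)·((0)·(1) - 8·(1)) = 8·(47) - (0)·(-1) + (1)·(-8) = 368.
  So p(λ) = λ³ - 22λ² + 158λ - 368.
Step 2 — look for an integer root (rational root theorem: any rational root is an integer divisor of 368). Testing λ = 8:
  p(8) = 512 - 1408 + 1264 - 368 = 0  ✓
  Dividing out (λ - 8): p(λ) = (λ - 8)(λ² - 14λ + 46).
Step 3 — remaining eigenvalues from the quadratic λ² - 14λ + 46 = 0:
  Δ = 14² - 4·46 = 196 - 184 = 12,  λ = (14 ± √12)/2 = (14 ± 3.4641)/2 ≈ 8.7321 or 5.2679.
  Sorted: λ_1 = 8.7321,  λ_2 = 8,  λ_3 = 5.2679  (check: sum = 22 = tr ✓).

Step 4 — unit eigenvector for λ_1 ≈ 8.7321: v spans the null space of (Sigma - λ_1 I), whose rows are
  r_1 = (-0.7321, 0, 1),  r_2 = (0, -0.7321, 1),  r_3 = (1, 1, -2.7321).
  v is orthogonal to every row, so take v ∝ r_1 × r_2 = ((0)·(1) - (1)·(-0.7321), (1)·(0) - (-0.7321)·(1), (-0.7321)·(-0.7321) - (0)·(0)) ≈ (0.7321, 0.7321, 0.5359).
  Let u = (0.7321, 0.7321, 0.5359).
  ||u|| = √((0.7321)² + (0.7321)² + (0.5359)²) = √(1.359) ≈ 1.1658,  v_1 = u/||u|| ≈ (0.628, 0.628, 0.4597) (||v_1|| = 1).

λ_1 = 8.7321,  λ_2 = 8,  λ_3 = 5.2679;  v_1 ≈ (0.628, 0.628, 0.4597)


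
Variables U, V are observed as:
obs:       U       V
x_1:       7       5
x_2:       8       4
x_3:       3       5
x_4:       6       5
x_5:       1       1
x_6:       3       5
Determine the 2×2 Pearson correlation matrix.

Step 1 — column means:
  mean(U) = (7 + 8 + 3 + 6 + 1 + 3) / 6 = 28/6 = 4.6667
  mean(V) = (5 + 4 + 5 + 5 + 1 + 5) / 6 = 25/6 = 4.1667

Step 2 — sample variances and covariances s[i,j] = (1/(n-1)) · Σ_k (x_{k,i} - mean_i) · (x_{k,j} - mean_j), with n-1 = 5:
  s[U,U] = ((2.3333)·(2.3333) + (3.3333)·(3.3333) + (-1.6667)·(-1.6667) + (1.3333)·(1.3333) + (-3.6667)·(-3.6667) + (-1.6667)·(-1.6667)) / 5 = 37.3333/5 = 7.4667
  s[U,V] = ((2.3333)·(0.8333) + (3.3333)·(-0.1667) + (-1.6667)·(0.8333) + (1.3333)·(0.8333) + (-3.6667)·(-3.1667) + (-1.6667)·(0.8333)) / 5 = 11.3333/5 = 2.2667
  s[V,V] = ((0.8333)·(0.8333) + (-0.1667)·(-0.1667) + (0.8333)·(0.8333) + (0.8333)·(0.8333) + (-3.1667)·(-3.1667) + (0.8333)·(0.8333)) / 5 = 12.8333/5 = 2.5667
  Sample standard deviations s_i = √(s[i,i]):
  s(U) = √(7.4667) = 2.7325
  s(V) = √(2.5667) = 1.6021

Step 3 — r_{ij} = s_{ij} / (s_i · s_j):
  r[U,U] = 1 (diagonal).
  r[U,V] = 2.2667 / (2.7325 · 1.6021) = 2.2667 / 4.3777 = 0.5178
  r[V,V] = 1 (diagonal).

R is symmetric with unit diagonal. Assembling:

R = [[1, 0.5178],
 [0.5178, 1]]


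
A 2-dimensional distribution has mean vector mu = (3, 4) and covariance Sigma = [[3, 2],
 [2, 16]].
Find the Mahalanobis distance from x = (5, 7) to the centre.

Step 1 — centre the observation: (x - mu) = (2, 3).

Step 2 — invert Sigma. det(Sigma) = 3·16 - (2)² = 44.
  Sigma^{-1} = (1/det) · [[d, -b], [-b, a]] = [[0.3636, -0.0455],
 [-0.0455, 0.0682]].

Step 3 — form the quadratic (x - mu)^T · Sigma^{-1} · (x - mu):
  Sigma^{-1} · (x - mu) = (0.5909, 0.1136).
  (x - mu)^T · [Sigma^{-1} · (x - mu)] = (2)·(0.5909) + (3)·(0.1136) = 1.5227.

Step 4 — take square root: d = √(1.5227) ≈ 1.234.

d(x, mu) = √(1.5227) ≈ 1.234


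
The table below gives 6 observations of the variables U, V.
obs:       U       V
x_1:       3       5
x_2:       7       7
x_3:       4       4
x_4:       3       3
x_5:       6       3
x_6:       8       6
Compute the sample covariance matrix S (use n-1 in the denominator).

Step 1 — column means:
  mean(U) = (3 + 7 + 4 + 3 + 6 + 8) / 6 = 31/6 = 5.1667
  mean(V) = (5 + 7 + 4 + 3 + 3 + 6) / 6 = 28/6 = 4.6667

Step 2 — sample covariance S[i,j] = (1/(n-1)) · Σ_k (x_{k,i} - mean_i) · (x_{k,j} - mean_j), with n-1 = 5.
  S[U,U] = ((-2.1667)·(-2.1667) + (1.8333)·(1.8333) + (-1.1667)·(-1.1667) + (-2.1667)·(-2.1667) + (0.8333)·(0.8333) + (2.8333)·(2.8333)) / 5 = 22.8333/5 = 4.5667
  S[U,V] = ((-2.1667)·(0.3333) + (1.8333)·(2.3333) + (-1.1667)·(-0.6667) + (-2.1667)·(-1.6667) + (0.8333)·(-1.6667) + (2.8333)·(1.3333)) / 5 = 10.3333/5 = 2.0667
  S[V,V] = ((0.3333)·(0.3333) + (2.3333)·(2.3333) + (-0.6667)·(-0.6667) + (-1.6667)·(-1.6667) + (-1.6667)·(-1.6667) + (1.3333)·(1.3333)) / 5 = 13.3333/5 = 2.6667

S is symmetric (S[j,i] = S[i,j]). Assembling:

S = [[4.5667, 2.0667],
 [2.0667, 2.6667]]


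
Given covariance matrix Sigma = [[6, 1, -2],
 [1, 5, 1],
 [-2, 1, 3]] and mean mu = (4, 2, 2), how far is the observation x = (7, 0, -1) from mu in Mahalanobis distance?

Step 1 — centre the observation: (x - mu) = (3, -2, -3).

Step 2 — invert Sigma (cofactor / det for 3×3, or solve directly):
  Sigma^{-1} = [[0.2456, -0.0877, 0.193],
 [-0.0877, 0.2456, -0.1404],
 [0.193, -0.1404, 0.5088]].

Step 3 — form the quadratic (x - mu)^T · Sigma^{-1} · (x - mu):
  Sigma^{-1} · (x - mu) = (0.3333, -0.3333, -0.6667).
  (x - mu)^T · [Sigma^{-1} · (x - mu)] = (3)·(0.3333) + (-2)·(-0.3333) + (-3)·(-0.6667) = 3.6667.

Step 4 — take square root: d = √(3.6667) ≈ 1.9149.

d(x, mu) = √(3.6667) ≈ 1.9149


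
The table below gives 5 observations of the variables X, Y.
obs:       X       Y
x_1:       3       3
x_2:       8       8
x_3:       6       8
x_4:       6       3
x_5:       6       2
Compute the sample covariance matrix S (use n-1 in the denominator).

Step 1 — column means:
  mean(X) = (3 + 8 + 6 + 6 + 6) / 5 = 29/5 = 5.8
  mean(Y) = (3 + 8 + 8 + 3 + 2) / 5 = 24/5 = 4.8

Step 2 — sample covariance S[i,j] = (1/(n-1)) · Σ_k (x_{k,i} - mean_i) · (x_{k,j} - mean_j), with n-1 = 4.
  S[X,X] = ((-2.8)·(-2.8) + (2.2)·(2.2) + (0.2)·(0.2) + (0.2)·(0.2) + (0.2)·(0.2)) / 4 = 12.8/4 = 3.2
  S[X,Y] = ((-2.8)·(-1.8) + (2.2)·(3.2) + (0.2)·(3.2) + (0.2)·(-1.8) + (0.2)·(-2.8)) / 4 = 11.8/4 = 2.95
  S[Y,Y] = ((-1.8)·(-1.8) + (3.2)·(3.2) + (3.2)·(3.2) + (-1.8)·(-1.8) + (-2.8)·(-2.8)) / 4 = 34.8/4 = 8.7

S is symmetric (S[j,i] = S[i,j]). Assembling:

S = [[3.2, 2.95],
 [2.95, 8.7]]


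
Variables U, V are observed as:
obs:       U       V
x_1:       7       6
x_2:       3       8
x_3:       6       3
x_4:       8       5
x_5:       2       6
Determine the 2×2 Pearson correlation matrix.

Step 1 — column means:
  mean(U) = (7 + 3 + 6 + 8 + 2) / 5 = 26/5 = 5.2
  mean(V) = (6 + 8 + 3 + 5 + 6) / 5 = 28/5 = 5.6

Step 2 — sample variances and covariances s[i,j] = (1/(n-1)) · Σ_k (x_{k,i} - mean_i) · (x_{k,j} - mean_j), with n-1 = 4:
  s[U,U] = ((1.8)·(1.8) + (-2.2)·(-2.2) + (0.8)·(0.8) + (2.8)·(2.8) + (-3.2)·(-3.2)) / 4 = 26.8/4 = 6.7
  s[U,V] = ((1.8)·(0.4) + (-2.2)·(2.4) + (0.8)·(-2.6) + (2.8)·(-0.6) + (-3.2)·(0.4)) / 4 = -9.6/4 = -2.4
  s[V,V] = ((0.4)·(0.4) + (2.4)·(2.4) + (-2.6)·(-2.6) + (-0.6)·(-0.6) + (0.4)·(0.4)) / 4 = 13.2/4 = 3.3
  Sample standard deviations s_i = √(s[i,i]):
  s(U) = √(6.7) = 2.5884
  s(V) = √(3.3) = 1.8166

Step 3 — r_{ij} = s_{ij} / (s_i · s_j):
  r[U,U] = 1 (diagonal).
  r[U,V] = -2.4 / (2.5884 · 1.8166) = -2.4 / 4.7021 = -0.5104
  r[V,V] = 1 (diagonal).

R is symmetric with unit diagonal. Assembling:

R = [[1, -0.5104],
 [-0.5104, 1]]


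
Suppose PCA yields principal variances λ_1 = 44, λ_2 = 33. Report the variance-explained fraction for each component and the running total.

Step 1 — total variance = trace(Sigma) = Σ λ_i = 44 + 33 = 77.

Step 2 — fraction explained by component i = λ_i / Σ λ:
  PC1: 44/77 = 0.5714
  PC2: 33/77 = 0.4286

Step 3 — cumulative fraction after k components = (λ_1 + ... + λ_k) / Σ λ:
  k = 1: 44/77 = 0.5714
  k = 2: (44 + 33)/77 = 77/77 = 1

Summary (fraction, with percent):

explained: PC1 0.5714 (57.14%), PC2 0.4286 (42.86%);  cumulative: 0.5714, 1


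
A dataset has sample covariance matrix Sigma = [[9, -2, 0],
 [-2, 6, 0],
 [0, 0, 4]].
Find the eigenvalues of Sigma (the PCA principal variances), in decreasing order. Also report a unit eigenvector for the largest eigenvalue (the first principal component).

Step 1 — characteristic polynomial p(λ) = det(λI - Sigma) = λ³ - tr·λ² + c_1·λ - det, where tr = trace, c_1 = sum of the principal 2×2 minors, det = det(Sigma):
  tr = 9 + 6 + 4 = 19,
  c_1 = (9·6 - (-2)²) + (9·4 - (0)²) + (6·4 - (0)²) = 50 + 36 + 24 = 110,
  det = 9·(6·4 - (0)²) - (-2)·((-2)·4 - (0)·(0)) + (0)·((-2)·(0) - 6·(0)) = 9·(24) - (-2)·(-8) + (0)·(0) = 200.
  So p(λ) = λ³ - 19λ² + 110λ - 200.
Step 2 — look for an integer root (rational root theorem: any rational root is an integer divisor of 200). Testing λ = 4:
  p(4) = 64 - 304 + 440 - 200 = 0  ✓
  Dividing out (λ - 4): p(λ) = (λ - 4)(λ² - 15λ + 50).
Step 3 — remaining eigenvalues from the quadratic λ² - 15λ + 50 = 0:
  Δ = 15² - 4·50 = 225 - 200 = 25,  λ = (15 ± √25)/2 = (15 ± 5)/2 = 10 or 5.
  Sorted: λ_1 = 10,  λ_2 = 5,  λ_3 = 4  (check: sum = 19 = tr ✓).

Step 4 — unit eigenvector for λ_1 = 10: v spans the null space of (Sigma - λ_1 I), whose rows are
  r_1 = (-1, -2, 0),  r_2 = (-2, -4, 0),  r_3 = (0, 0, -6).
  v is orthogonal to every row, so take v ∝ r_1 × r_3 = ((-2)·(-6) - (0)·(0), (0)·(0) - (-1)·(-6), (-1)·(0) - (-2)·(0)) = (12, -6, 0).
  Rescale (divide by 6): u = (2, -1, 0).
  ||u|| = √((2)² + (-1)² + (0)²) = √(5) ≈ 2.2361,  v_1 = u/||u|| ≈ (0.8944, -0.4472, 0) (||v_1|| = 1).

λ_1 = 10,  λ_2 = 5,  λ_3 = 4;  v_1 ≈ (0.8944, -0.4472, 0)


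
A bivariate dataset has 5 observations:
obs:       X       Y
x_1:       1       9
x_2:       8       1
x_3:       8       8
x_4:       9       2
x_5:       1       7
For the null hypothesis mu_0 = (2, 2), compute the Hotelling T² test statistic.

Step 1 — sample mean vector:
  mean(X) = (1 + 8 + 8 + 9 + 1) / 5 = 27/5 = 5.4
  mean(Y) = (9 + 1 + 8 + 2 + 7) / 5 = 27/5 = 5.4
  x̄ = (5.4, 5.4),  deviation x̄ - mu_0 = (5.4, 5.4) - (2, 2) = (3.4, 3.4).

Step 2 — sample covariance matrix, S[i,j] = (1/(n-1)) · Σ_k (x_{k,i} - mean_i) · (x_{k,j} - mean_j), divisor n-1 = 4:
  S[X,X] = ((-4.4)·(-4.4) + (2.6)·(2.6) + (2.6)·(2.6) + (3.6)·(3.6) + (-4.4)·(-4.4)) / 4 = 65.2/4 = 16.3
  S[X,Y] = ((-4.4)·(3.6) + (2.6)·(-4.4) + (2.6)·(2.6) + (3.6)·(-3.4) + (-4.4)·(1.6)) / 4 = -39.8/4 = -9.95
  S[Y,Y] = ((3.6)·(3.6) + (-4.4)·(-4.4) + (2.6)·(2.6) + (-3.4)·(-3.4) + (1.6)·(1.6)) / 4 = 53.2/4 = 13.3
  S = [[16.3, -9.95],
 [-9.95, 13.3]].

Step 3 — invert S. det(S) = 16.3·13.3 - (-9.95)² = 117.7875.
  S^{-1} = (1/det) · [[d, -b], [-b, a]] = [[0.1129, 0.0845],
 [0.0845, 0.1384]].

Step 4 — quadratic form (x̄ - mu_0)^T · S^{-1} · (x̄ - mu_0):
  S^{-1} · (x̄ - mu_0) = (0.6711, 0.7577),
  (x̄ - mu_0)^T · [...] = (3.4)·(0.6711) + (3.4)·(0.7577) = 4.8581.

Step 5 — scale by n: T² = 5 · 4.8581 = 24.2904.

T² ≈ 24.2904


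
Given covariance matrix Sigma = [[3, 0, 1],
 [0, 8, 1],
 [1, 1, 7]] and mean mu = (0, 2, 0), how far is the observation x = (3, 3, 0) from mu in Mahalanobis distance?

Step 1 — centre the observation: (x - mu) = (3, 1, 0).

Step 2 — invert Sigma (cofactor / det for 3×3, or solve directly):
  Sigma^{-1} = [[0.3503, 0.0064, -0.051],
 [0.0064, 0.1274, -0.0191],
 [-0.051, -0.0191, 0.1529]].

Step 3 — form the quadratic (x - mu)^T · Sigma^{-1} · (x - mu):
  Sigma^{-1} · (x - mu) = (1.0573, 0.1465, -0.172).
  (x - mu)^T · [Sigma^{-1} · (x - mu)] = (3)·(1.0573) + (1)·(0.1465) + (0)·(-0.172) = 3.3185.

Step 4 — take square root: d = √(3.3185) ≈ 1.8217.

d(x, mu) = √(3.3185) ≈ 1.8217


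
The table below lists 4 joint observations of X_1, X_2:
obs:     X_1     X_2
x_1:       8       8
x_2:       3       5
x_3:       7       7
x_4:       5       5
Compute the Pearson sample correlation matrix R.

Step 1 — column means:
  mean(X_1) = (8 + 3 + 7 + 5) / 4 = 23/4 = 5.75
  mean(X_2) = (8 + 5 + 7 + 5) / 4 = 25/4 = 6.25

Step 2 — sample variances and covariances s[i,j] = (1/(n-1)) · Σ_k (x_{k,i} - mean_i) · (x_{k,j} - mean_j), with n-1 = 3:
  s[X_1,X_1] = ((2.25)·(2.25) + (-2.75)·(-2.75) + (1.25)·(1.25) + (-0.75)·(-0.75)) / 3 = 14.75/3 = 4.9167
  s[X_1,X_2] = ((2.25)·(1.75) + (-2.75)·(-1.25) + (1.25)·(0.75) + (-0.75)·(-1.25)) / 3 = 9.25/3 = 3.0833
  s[X_2,X_2] = ((1.75)·(1.75) + (-1.25)·(-1.25) + (0.75)·(0.75) + (-1.25)·(-1.25)) / 3 = 6.75/3 = 2.25
  Sample standard deviations s_i = √(s[i,i]):
  s(X_1) = √(4.9167) = 2.2174
  s(X_2) = √(2.25) = 1.5

Step 3 — r_{ij} = s_{ij} / (s_i · s_j):
  r[X_1,X_1] = 1 (diagonal).
  r[X_1,X_2] = 3.0833 / (2.2174 · 1.5) = 3.0833 / 3.326 = 0.927
  r[X_2,X_2] = 1 (diagonal).

R is symmetric with unit diagonal. Assembling:

R = [[1, 0.927],
 [0.927, 1]]


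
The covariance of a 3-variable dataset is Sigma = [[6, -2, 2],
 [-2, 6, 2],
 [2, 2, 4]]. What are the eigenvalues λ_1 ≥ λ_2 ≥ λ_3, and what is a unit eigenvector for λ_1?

Step 1 — characteristic polynomial p(λ) = det(λI - Sigma) = λ³ - tr·λ² + c_1·λ - det, where tr = trace, c_1 = sum of the principal 2×2 minors, det = det(Sigma):
  tr = 6 + 6 + 4 = 16,
  c_1 = (6·6 - (-2)²) + (6·4 - (2)²) + (6·4 - (2)²) = 32 + 20 + 20 = 72,
  det = 6·(6·4 - (2)²) - (-2)·((-2)·4 - (2)·(2)) + (2)·((-2)·(2) - 6·(2)) = 6·(20) - (-2)·(-12) + (2)·(-16) = 64.
  So p(λ) = λ³ - 16λ² + 72λ - 64.
Step 2 — look for an integer root (rational root theorem: any rational root is an integer divisor of 64). Testing λ = 8:
  p(8) = 512 - 1024 + 576 - 64 = 0  ✓
  Dividing out (λ - 8): p(λ) = (λ - 8)(λ² - 8λ + 8).
Step 3 — remaining eigenvalues from the quadratic λ² - 8λ + 8 = 0:
  Δ = 8² - 4·8 = 64 - 32 = 32,  λ = (8 ± √32)/2 = (8 ± 5.6569)/2 ≈ 6.8284 or 1.1716.
  Sorted: λ_1 = 8,  λ_2 = 6.8284,  λ_3 = 1.1716  (check: sum = 16 = tr ✓).

Step 4 — unit eigenvector for λ_1 = 8: v spans the null space of (Sigma - λ_1 I), whose rows are
  r_1 = (-2, -2, 2),  r_2 = (-2, -2, 2),  r_3 = (2, 2, -4).
  v is orthogonal to every row, so take v ∝ r_1 × r_3 = ((-2)·(-4) - (2)·(2), (2)·(2) - (-2)·(-4), (-2)·(2) - (-2)·(2)) = (4, -4, 0).
  Rescale (divide by 4): u = (1, -1, 0).
  ||u|| = √((1)² + (-1)² + (0)²) = √(2) ≈ 1.4142,  v_1 = u/||u|| ≈ (0.7071, -0.7071, 0) (||v_1|| = 1).

λ_1 = 8,  λ_2 = 6.8284,  λ_3 = 1.1716;  v_1 ≈ (0.7071, -0.7071, 0)


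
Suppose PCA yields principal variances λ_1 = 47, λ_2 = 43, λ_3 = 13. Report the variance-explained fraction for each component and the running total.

Step 1 — total variance = trace(Sigma) = Σ λ_i = 47 + 43 + 13 = 103.

Step 2 — fraction explained by component i = λ_i / Σ λ:
  PC1: 47/103 = 0.4563
  PC2: 43/103 = 0.4175
  PC3: 13/103 = 0.1262

Step 3 — cumulative fraction after k components = (λ_1 + ... + λ_k) / Σ λ:
  k = 1: 47/103 = 0.4563
  k = 2: (47 + 43)/103 = 90/103 = 0.8738
  k = 3: (47 + 43 + 13)/103 = 103/103 = 1

Summary (fraction, with percent):

explained: PC1 0.4563 (45.63%), PC2 0.4175 (41.75%), PC3 0.1262 (12.62%);  cumulative: 0.4563, 0.8738, 1


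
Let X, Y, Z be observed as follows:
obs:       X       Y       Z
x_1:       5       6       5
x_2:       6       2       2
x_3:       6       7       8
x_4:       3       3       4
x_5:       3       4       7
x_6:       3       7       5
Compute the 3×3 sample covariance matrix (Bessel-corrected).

Step 1 — column means:
  mean(X) = (5 + 6 + 6 + 3 + 3 + 3) / 6 = 26/6 = 4.3333
  mean(Y) = (6 + 2 + 7 + 3 + 4 + 7) / 6 = 29/6 = 4.8333
  mean(Z) = (5 + 2 + 8 + 4 + 7 + 5) / 6 = 31/6 = 5.1667

Step 2 — sample covariance S[i,j] = (1/(n-1)) · Σ_k (x_{k,i} - mean_i) · (x_{k,j} - mean_j), with n-1 = 5.
  S[X,X] = ((0.6667)·(0.6667) + (1.6667)·(1.6667) + (1.6667)·(1.6667) + (-1.3333)·(-1.3333) + (-1.3333)·(-1.3333) + (-1.3333)·(-1.3333)) / 5 = 11.3333/5 = 2.2667
  S[X,Y] = ((0.6667)·(1.1667) + (1.6667)·(-2.8333) + (1.6667)·(2.1667) + (-1.3333)·(-1.8333) + (-1.3333)·(-0.8333) + (-1.3333)·(2.1667)) / 5 = 0.3333/5 = 0.0667
  S[X,Z] = ((0.6667)·(-0.1667) + (1.6667)·(-3.1667) + (1.6667)·(2.8333) + (-1.3333)·(-1.1667) + (-1.3333)·(1.8333) + (-1.3333)·(-0.1667)) / 5 = -1.3333/5 = -0.2667
  S[Y,Y] = ((1.1667)·(1.1667) + (-2.8333)·(-2.8333) + (2.1667)·(2.1667) + (-1.8333)·(-1.8333) + (-0.8333)·(-0.8333) + (2.1667)·(2.1667)) / 5 = 22.8333/5 = 4.5667
  S[Y,Z] = ((1.1667)·(-0.1667) + (-2.8333)·(-3.1667) + (2.1667)·(2.8333) + (-1.8333)·(-1.1667) + (-0.8333)·(1.8333) + (2.1667)·(-0.1667)) / 5 = 15.1667/5 = 3.0333
  S[Z,Z] = ((-0.1667)·(-0.1667) + (-3.1667)·(-3.1667) + (2.8333)·(2.8333) + (-1.1667)·(-1.1667) + (1.8333)·(1.8333) + (-0.1667)·(-0.1667)) / 5 = 22.8333/5 = 4.5667

S is symmetric (S[j,i] = S[i,j]). Assembling:

S = [[2.2667, 0.0667, -0.2667],
 [0.0667, 4.5667, 3.0333],
 [-0.2667, 3.0333, 4.5667]]


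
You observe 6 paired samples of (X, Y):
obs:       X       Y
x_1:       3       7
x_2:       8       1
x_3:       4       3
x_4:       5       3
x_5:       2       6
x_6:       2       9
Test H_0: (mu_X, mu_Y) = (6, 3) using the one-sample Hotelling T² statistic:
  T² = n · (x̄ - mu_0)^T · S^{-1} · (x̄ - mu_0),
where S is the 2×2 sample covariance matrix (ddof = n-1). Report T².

Step 1 — sample mean vector:
  mean(X) = (3 + 8 + 4 + 5 + 2 + 2) / 6 = 24/6 = 4
  mean(Y) = (7 + 1 + 3 + 3 + 6 + 9) / 6 = 29/6 = 4.8333
  x̄ = (4, 4.8333),  deviation x̄ - mu_0 = (4, 4.8333) - (6, 3) = (-2, 1.8333).

Step 2 — sample covariance matrix, S[i,j] = (1/(n-1)) · Σ_k (x_{k,i} - mean_i) · (x_{k,j} - mean_j), divisor n-1 = 5:
  S[X,X] = ((-1)·(-1) + (4)·(4) + (0)·(0) + (1)·(1) + (-2)·(-2) + (-2)·(-2)) / 5 = 26/5 = 5.2
  S[X,Y] = ((-1)·(2.1667) + (4)·(-3.8333) + (0)·(-1.8333) + (1)·(-1.8333) + (-2)·(1.1667) + (-2)·(4.1667)) / 5 = -30/5 = -6
  S[Y,Y] = ((2.1667)·(2.1667) + (-3.8333)·(-3.8333) + (-1.8333)·(-1.8333) + (-1.8333)·(-1.8333) + (1.1667)·(1.1667) + (4.1667)·(4.1667)) / 5 = 44.8333/5 = 8.9667
  S = [[5.2, -6],
 [-6, 8.9667]].

Step 3 — invert S. det(S) = 5.2·8.9667 - (-6)² = 10.6267.
  S^{-1} = (1/det) · [[d, -b], [-b, a]] = [[0.8438, 0.5646],
 [0.5646, 0.4893]].

Step 4 — quadratic form (x̄ - mu_0)^T · S^{-1} · (x̄ - mu_0):
  S^{-1} · (x̄ - mu_0) = (-0.6524, -0.2321),
  (x̄ - mu_0)^T · [...] = (-2)·(-0.6524) + (1.8333)·(-0.2321) = 0.8793.

Step 5 — scale by n: T² = 6 · 0.8793 = 5.276.

T² ≈ 5.276


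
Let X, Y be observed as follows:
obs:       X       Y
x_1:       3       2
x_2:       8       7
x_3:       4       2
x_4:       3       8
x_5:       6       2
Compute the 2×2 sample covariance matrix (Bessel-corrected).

Step 1 — column means:
  mean(X) = (3 + 8 + 4 + 3 + 6) / 5 = 24/5 = 4.8
  mean(Y) = (2 + 7 + 2 + 8 + 2) / 5 = 21/5 = 4.2

Step 2 — sample covariance S[i,j] = (1/(n-1)) · Σ_k (x_{k,i} - mean_i) · (x_{k,j} - mean_j), with n-1 = 4.
  S[X,X] = ((-1.8)·(-1.8) + (3.2)·(3.2) + (-0.8)·(-0.8) + (-1.8)·(-1.8) + (1.2)·(1.2)) / 4 = 18.8/4 = 4.7
  S[X,Y] = ((-1.8)·(-2.2) + (3.2)·(2.8) + (-0.8)·(-2.2) + (-1.8)·(3.8) + (1.2)·(-2.2)) / 4 = 5.2/4 = 1.3
  S[Y,Y] = ((-2.2)·(-2.2) + (2.8)·(2.8) + (-2.2)·(-2.2) + (3.8)·(3.8) + (-2.2)·(-2.2)) / 4 = 36.8/4 = 9.2

S is symmetric (S[j,i] = S[i,j]). Assembling:

S = [[4.7, 1.3],
 [1.3, 9.2]]


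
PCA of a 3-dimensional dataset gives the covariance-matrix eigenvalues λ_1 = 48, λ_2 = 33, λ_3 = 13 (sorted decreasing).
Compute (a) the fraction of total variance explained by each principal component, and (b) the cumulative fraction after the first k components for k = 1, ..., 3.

Step 1 — total variance = trace(Sigma) = Σ λ_i = 48 + 33 + 13 = 94.

Step 2 — fraction explained by component i = λ_i / Σ λ:
  PC1: 48/94 = 0.5106
  PC2: 33/94 = 0.3511
  PC3: 13/94 = 0.1383

Step 3 — cumulative fraction after k components = (λ_1 + ... + λ_k) / Σ λ:
  k = 1: 48/94 = 0.5106
  k = 2: (48 + 33)/94 = 81/94 = 0.8617
  k = 3: (48 + 33 + 13)/94 = 94/94 = 1

Summary (fraction, with percent):

explained: PC1 0.5106 (51.06%), PC2 0.3511 (35.11%), PC3 0.1383 (13.83%);  cumulative: 0.5106, 0.8617, 1


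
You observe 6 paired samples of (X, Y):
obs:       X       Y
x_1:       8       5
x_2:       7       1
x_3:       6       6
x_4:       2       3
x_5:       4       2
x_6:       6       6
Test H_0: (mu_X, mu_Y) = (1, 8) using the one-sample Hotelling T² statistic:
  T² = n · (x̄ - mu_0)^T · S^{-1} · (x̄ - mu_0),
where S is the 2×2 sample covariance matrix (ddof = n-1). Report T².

Step 1 — sample mean vector:
  mean(X) = (8 + 7 + 6 + 2 + 4 + 6) / 6 = 33/6 = 5.5
  mean(Y) = (5 + 1 + 6 + 3 + 2 + 6) / 6 = 23/6 = 3.8333
  x̄ = (5.5, 3.8333),  deviation x̄ - mu_0 = (5.5, 3.8333) - (1, 8) = (4.5, -4.1667).

Step 2 — sample covariance matrix, S[i,j] = (1/(n-1)) · Σ_k (x_{k,i} - mean_i) · (x_{k,j} - mean_j), divisor n-1 = 5:
  S[X,X] = ((2.5)·(2.5) + (1.5)·(1.5) + (0.5)·(0.5) + (-3.5)·(-3.5) + (-1.5)·(-1.5) + (0.5)·(0.5)) / 5 = 23.5/5 = 4.7
  S[X,Y] = ((2.5)·(1.1667) + (1.5)·(-2.8333) + (0.5)·(2.1667) + (-3.5)·(-0.8333) + (-1.5)·(-1.8333) + (0.5)·(2.1667)) / 5 = 6.5/5 = 1.3
  S[Y,Y] = ((1.1667)·(1.1667) + (-2.8333)·(-2.8333) + (2.1667)·(2.1667) + (-0.8333)·(-0.8333) + (-1.8333)·(-1.8333) + (2.1667)·(2.1667)) / 5 = 22.8333/5 = 4.5667
  S = [[4.7, 1.3],
 [1.3, 4.5667]].

Step 3 — invert S. det(S) = 4.7·4.5667 - (1.3)² = 19.7733.
  S^{-1} = (1/det) · [[d, -b], [-b, a]] = [[0.231, -0.0657],
 [-0.0657, 0.2377]].

Step 4 — quadratic form (x̄ - mu_0)^T · S^{-1} · (x̄ - mu_0):
  S^{-1} · (x̄ - mu_0) = (1.3132, -1.2862),
  (x̄ - mu_0)^T · [...] = (4.5)·(1.3132) + (-4.1667)·(-1.2862) = 11.2688.

Step 5 — scale by n: T² = 6 · 11.2688 = 67.6129.

T² ≈ 67.6129


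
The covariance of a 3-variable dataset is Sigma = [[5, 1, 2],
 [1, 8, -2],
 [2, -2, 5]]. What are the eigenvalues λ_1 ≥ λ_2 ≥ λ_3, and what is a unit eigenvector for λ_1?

Step 1 — characteristic polynomial p(λ) = det(λI - Sigma) = λ³ - tr·λ² + c_1·λ - det, where tr = trace, c_1 = sum of the principal 2×2 minors, det = det(Sigma):
  tr = 5 + 8 + 5 = 18,
  c_1 = (5·8 - (1)²) + (5·5 - (2)²) + (8·5 - (-2)²) = 39 + 21 + 36 = 96,
  det = 5·(8·5 - (-2)²) - (1)·((1)·5 - (-2)·(2)) + (2)·((1)·(-2) - 8·(2)) = 5·(36) - (1)·(9) + (2)·(-18) = 135.
  So p(λ) = λ³ - 18λ² + 96λ - 135.
Step 2 — look for an integer root (rational root theorem: any rational root is an integer divisor of 135). Testing λ = 9:
  p(9) = 729 - 1458 + 864 - 135 = 0  ✓
  Dividing out (λ - 9): p(λ) = (λ - 9)(λ² - 9λ + 15).
Step 3 — remaining eigenvalues from the quadratic λ² - 9λ + 15 = 0:
  Δ = 9² - 4·15 = 81 - 60 = 21,  λ = (9 ± √21)/2 = (9 ± 4.5826)/2 ≈ 6.7913 or 2.2087.
  Sorted: λ_1 = 9,  λ_2 = 6.7913,  λ_3 = 2.2087  (check: sum = 18 = tr ✓).

Step 4 — unit eigenvector for λ_1 = 9: v spans the null space of (Sigma - λ_1 I), whose rows are
  r_1 = (-4, 1, 2),  r_2 = (1, -1, -2),  r_3 = (2, -2, -4).
  v is orthogonal to every row, so take v ∝ r_1 × r_2 = ((1)·(-2) - (2)·(-1), (2)·(1) - (-4)·(-2), (-4)·(-1) - (1)·(1)) = (0, -6, 3).
  Rescale (divide by 3; multiply by -1 so the first nonzero entry is positive): u = (0, 2, -1).
  ||u|| = √((0)² + (2)² + (-1)²) = √(5) ≈ 2.2361,  v_1 = u/||u|| ≈ (0, 0.8944, -0.4472) (||v_1|| = 1).

λ_1 = 9,  λ_2 = 6.7913,  λ_3 = 2.2087;  v_1 ≈ (0, 0.8944, -0.4472)


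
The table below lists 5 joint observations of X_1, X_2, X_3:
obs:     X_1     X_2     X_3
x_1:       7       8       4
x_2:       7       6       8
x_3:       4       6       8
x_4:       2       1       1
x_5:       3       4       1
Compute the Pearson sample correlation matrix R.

Step 1 — column means:
  mean(X_1) = (7 + 7 + 4 + 2 + 3) / 5 = 23/5 = 4.6
  mean(X_2) = (8 + 6 + 6 + 1 + 4) / 5 = 25/5 = 5
  mean(X_3) = (4 + 8 + 8 + 1 + 1) / 5 = 22/5 = 4.4

Step 2 — sample variances and covariances s[i,j] = (1/(n-1)) · Σ_k (x_{k,i} - mean_i) · (x_{k,j} - mean_j), with n-1 = 4:
  s[X_1,X_1] = ((2.4)·(2.4) + (2.4)·(2.4) + (-0.6)·(-0.6) + (-2.6)·(-2.6) + (-1.6)·(-1.6)) / 4 = 21.2/4 = 5.3
  s[X_1,X_2] = ((2.4)·(3) + (2.4)·(1) + (-0.6)·(1) + (-2.6)·(-4) + (-1.6)·(-1)) / 4 = 21/4 = 5.25
  s[X_1,X_3] = ((2.4)·(-0.4) + (2.4)·(3.6) + (-0.6)·(3.6) + (-2.6)·(-3.4) + (-1.6)·(-3.4)) / 4 = 19.8/4 = 4.95
  s[X_2,X_2] = ((3)·(3) + (1)·(1) + (1)·(1) + (-4)·(-4) + (-1)·(-1)) / 4 = 28/4 = 7
  s[X_2,X_3] = ((3)·(-0.4) + (1)·(3.6) + (1)·(3.6) + (-4)·(-3.4) + (-1)·(-3.4)) / 4 = 23/4 = 5.75
  s[X_3,X_3] = ((-0.4)·(-0.4) + (3.6)·(3.6) + (3.6)·(3.6) + (-3.4)·(-3.4) + (-3.4)·(-3.4)) / 4 = 49.2/4 = 12.3
  Sample standard deviations s_i = √(s[i,i]):
  s(X_1) = √(5.3) = 2.3022
  s(X_2) = √(7) = 2.6458
  s(X_3) = √(12.3) = 3.5071

Step 3 — r_{ij} = s_{ij} / (s_i · s_j):
  r[X_1,X_1] = 1 (diagonal).
  r[X_1,X_2] = 5.25 / (2.3022 · 2.6458) = 5.25 / 6.091 = 0.8619
  r[X_1,X_3] = 4.95 / (2.3022 · 3.5071) = 4.95 / 8.074 = 0.6131
  r[X_2,X_2] = 1 (diagonal).
  r[X_2,X_3] = 5.75 / (2.6458 · 3.5071) = 5.75 / 9.279 = 0.6197
  r[X_3,X_3] = 1 (diagonal).

R is symmetric with unit diagonal. Assembling:

R = [[1, 0.8619, 0.6131],
 [0.8619, 1, 0.6197],
 [0.6131, 0.6197, 1]]


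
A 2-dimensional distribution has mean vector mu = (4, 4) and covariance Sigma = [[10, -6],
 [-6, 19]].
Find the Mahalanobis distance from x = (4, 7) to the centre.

Step 1 — centre the observation: (x - mu) = (0, 3).

Step 2 — invert Sigma. det(Sigma) = 10·19 - (-6)² = 154.
  Sigma^{-1} = (1/det) · [[d, -b], [-b, a]] = [[0.1234, 0.039],
 [0.039, 0.0649]].

Step 3 — form the quadratic (x - mu)^T · Sigma^{-1} · (x - mu):
  Sigma^{-1} · (x - mu) = (0.1169, 0.1948).
  (x - mu)^T · [Sigma^{-1} · (x - mu)] = (0)·(0.1169) + (3)·(0.1948) = 0.5844.

Step 4 — take square root: d = √(0.5844) ≈ 0.7645.

d(x, mu) = √(0.5844) ≈ 0.7645


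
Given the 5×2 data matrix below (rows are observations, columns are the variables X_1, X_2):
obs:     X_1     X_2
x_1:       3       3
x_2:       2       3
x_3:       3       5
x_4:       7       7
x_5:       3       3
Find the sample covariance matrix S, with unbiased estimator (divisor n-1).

Step 1 — column means:
  mean(X_1) = (3 + 2 + 3 + 7 + 3) / 5 = 18/5 = 3.6
  mean(X_2) = (3 + 3 + 5 + 7 + 3) / 5 = 21/5 = 4.2

Step 2 — sample covariance S[i,j] = (1/(n-1)) · Σ_k (x_{k,i} - mean_i) · (x_{k,j} - mean_j), with n-1 = 4.
  S[X_1,X_1] = ((-0.6)·(-0.6) + (-1.6)·(-1.6) + (-0.6)·(-0.6) + (3.4)·(3.4) + (-0.6)·(-0.6)) / 4 = 15.2/4 = 3.8
  S[X_1,X_2] = ((-0.6)·(-1.2) + (-1.6)·(-1.2) + (-0.6)·(0.8) + (3.4)·(2.8) + (-0.6)·(-1.2)) / 4 = 12.4/4 = 3.1
  S[X_2,X_2] = ((-1.2)·(-1.2) + (-1.2)·(-1.2) + (0.8)·(0.8) + (2.8)·(2.8) + (-1.2)·(-1.2)) / 4 = 12.8/4 = 3.2

S is symmetric (S[j,i] = S[i,j]). Assembling:

S = [[3.8, 3.1],
 [3.1, 3.2]]


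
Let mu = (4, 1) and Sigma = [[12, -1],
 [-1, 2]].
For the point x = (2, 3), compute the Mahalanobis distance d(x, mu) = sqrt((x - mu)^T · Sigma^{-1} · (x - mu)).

Step 1 — centre the observation: (x - mu) = (-2, 2).

Step 2 — invert Sigma. det(Sigma) = 12·2 - (-1)² = 23.
  Sigma^{-1} = (1/det) · [[d, -b], [-b, a]] = [[0.087, 0.0435],
 [0.0435, 0.5217]].

Step 3 — form the quadratic (x - mu)^T · Sigma^{-1} · (x - mu):
  Sigma^{-1} · (x - mu) = (-0.087, 0.9565).
  (x - mu)^T · [Sigma^{-1} · (x - mu)] = (-2)·(-0.087) + (2)·(0.9565) = 2.087.

Step 4 — take square root: d = √(2.087) ≈ 1.4446.

d(x, mu) = √(2.087) ≈ 1.4446


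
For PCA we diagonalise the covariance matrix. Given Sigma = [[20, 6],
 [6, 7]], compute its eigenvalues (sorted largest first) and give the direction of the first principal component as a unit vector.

Step 1 — characteristic polynomial of 2×2 Sigma:
  det(Sigma - λI) = λ² - trace · λ + det = 0.
  trace = 20 + 7 = 27, det = 20·7 - (6)² = 104.
Step 2 — discriminant:
  Δ = trace² - 4·det = 729 - 416 = 313.
Step 3 — eigenvalues:
  λ = (trace ± √Δ)/2 = (27 ± 17.6918)/2,
  λ_1 = 22.3459,  λ_2 = 4.6541.

Step 4 — unit eigenvector for λ_1: solve (Sigma - λ_1 I)v = 0. First row:
  (20 - 22.3459)·v_x + (6)·v_y = 0, i.e. (-2.3459)·v_x + (6)·v_y = 0,
  so v ∝ (b, λ_1 - a) = (6, 2.3459) = u.
  ||u|| = √((6)² + (2.3459)²) = √(41.5033) ≈ 6.4423,
  v_1 = u/||u|| ≈ (0.9313, 0.3641) (||v_1|| = 1).

λ_1 = 22.3459,  λ_2 = 4.6541;  v_1 ≈ (0.9313, 0.3641)


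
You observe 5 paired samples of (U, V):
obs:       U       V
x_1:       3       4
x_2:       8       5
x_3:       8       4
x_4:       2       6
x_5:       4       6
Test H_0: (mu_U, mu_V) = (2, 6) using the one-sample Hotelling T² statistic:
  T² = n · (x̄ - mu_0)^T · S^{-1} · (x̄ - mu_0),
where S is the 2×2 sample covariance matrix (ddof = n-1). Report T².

Step 1 — sample mean vector:
  mean(U) = (3 + 8 + 8 + 2 + 4) / 5 = 25/5 = 5
  mean(V) = (4 + 5 + 4 + 6 + 6) / 5 = 25/5 = 5
  x̄ = (5, 5),  deviation x̄ - mu_0 = (5, 5) - (2, 6) = (3, -1).

Step 2 — sample covariance matrix, S[i,j] = (1/(n-1)) · Σ_k (x_{k,i} - mean_i) · (x_{k,j} - mean_j), divisor n-1 = 4:
  S[U,U] = ((-2)·(-2) + (3)·(3) + (3)·(3) + (-3)·(-3) + (-1)·(-1)) / 4 = 32/4 = 8
  S[U,V] = ((-2)·(-1) + (3)·(0) + (3)·(-1) + (-3)·(1) + (-1)·(1)) / 4 = -5/4 = -1.25
  S[V,V] = ((-1)·(-1) + (0)·(0) + (-1)·(-1) + (1)·(1) + (1)·(1)) / 4 = 4/4 = 1
  S = [[8, -1.25],
 [-1.25, 1]].

Step 3 — invert S. det(S) = 8·1 - (-1.25)² = 6.4375.
  S^{-1} = (1/det) · [[d, -b], [-b, a]] = [[0.1553, 0.1942],
 [0.1942, 1.2427]].

Step 4 — quadratic form (x̄ - mu_0)^T · S^{-1} · (x̄ - mu_0):
  S^{-1} · (x̄ - mu_0) = (0.2718, -0.6602),
  (x̄ - mu_0)^T · [...] = (3)·(0.2718) + (-1)·(-0.6602) = 1.4757.

Step 5 — scale by n: T² = 5 · 1.4757 = 7.3786.

T² ≈ 7.3786


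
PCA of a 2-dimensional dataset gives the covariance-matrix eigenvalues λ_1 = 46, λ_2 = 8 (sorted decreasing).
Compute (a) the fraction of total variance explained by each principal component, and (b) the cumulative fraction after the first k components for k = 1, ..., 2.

Step 1 — total variance = trace(Sigma) = Σ λ_i = 46 + 8 = 54.

Step 2 — fraction explained by component i = λ_i / Σ λ:
  PC1: 46/54 = 0.8519
  PC2: 8/54 = 0.1481

Step 3 — cumulative fraction after k components = (λ_1 + ... + λ_k) / Σ λ:
  k = 1: 46/54 = 0.8519
  k = 2: (46 + 8)/54 = 54/54 = 1

Summary (fraction, with percent):

explained: PC1 0.8519 (85.19%), PC2 0.1481 (14.81%);  cumulative: 0.8519, 1


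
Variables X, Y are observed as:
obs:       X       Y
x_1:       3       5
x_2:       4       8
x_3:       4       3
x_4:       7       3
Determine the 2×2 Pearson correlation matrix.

Step 1 — column means:
  mean(X) = (3 + 4 + 4 + 7) / 4 = 18/4 = 4.5
  mean(Y) = (5 + 8 + 3 + 3) / 4 = 19/4 = 4.75

Step 2 — sample variances and covariances s[i,j] = (1/(n-1)) · Σ_k (x_{k,i} - mean_i) · (x_{k,j} - mean_j), with n-1 = 3:
  s[X,X] = ((-1.5)·(-1.5) + (-0.5)·(-0.5) + (-0.5)·(-0.5) + (2.5)·(2.5)) / 3 = 9/3 = 3
  s[X,Y] = ((-1.5)·(0.25) + (-0.5)·(3.25) + (-0.5)·(-1.75) + (2.5)·(-1.75)) / 3 = -5.5/3 = -1.8333
  s[Y,Y] = ((0.25)·(0.25) + (3.25)·(3.25) + (-1.75)·(-1.75) + (-1.75)·(-1.75)) / 3 = 16.75/3 = 5.5833
  Sample standard deviations s_i = √(s[i,i]):
  s(X) = √(3) = 1.7321
  s(Y) = √(5.5833) = 2.3629

Step 3 — r_{ij} = s_{ij} / (s_i · s_j):
  r[X,X] = 1 (diagonal).
  r[X,Y] = -1.8333 / (1.7321 · 2.3629) = -1.8333 / 4.0927 = -0.448
  r[Y,Y] = 1 (diagonal).

R is symmetric with unit diagonal. Assembling:

R = [[1, -0.448],
 [-0.448, 1]]


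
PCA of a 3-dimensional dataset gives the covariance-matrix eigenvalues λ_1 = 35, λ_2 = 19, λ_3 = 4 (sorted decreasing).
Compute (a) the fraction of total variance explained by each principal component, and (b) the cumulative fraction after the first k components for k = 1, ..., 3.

Step 1 — total variance = trace(Sigma) = Σ λ_i = 35 + 19 + 4 = 58.

Step 2 — fraction explained by component i = λ_i / Σ λ:
  PC1: 35/58 = 0.6034
  PC2: 19/58 = 0.3276
  PC3: 4/58 = 0.069

Step 3 — cumulative fraction after k components = (λ_1 + ... + λ_k) / Σ λ:
  k = 1: 35/58 = 0.6034
  k = 2: (35 + 19)/58 = 54/58 = 0.931
  k = 3: (35 + 19 + 4)/58 = 58/58 = 1

Summary (fraction, with percent):

explained: PC1 0.6034 (60.34%), PC2 0.3276 (32.76%), PC3 0.069 (6.9%);  cumulative: 0.6034, 0.931, 1


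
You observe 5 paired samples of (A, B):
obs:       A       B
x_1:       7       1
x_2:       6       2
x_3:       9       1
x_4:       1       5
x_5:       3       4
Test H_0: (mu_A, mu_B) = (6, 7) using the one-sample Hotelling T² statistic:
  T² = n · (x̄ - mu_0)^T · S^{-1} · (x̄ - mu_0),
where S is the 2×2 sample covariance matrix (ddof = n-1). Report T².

Step 1 — sample mean vector:
  mean(A) = (7 + 6 + 9 + 1 + 3) / 5 = 26/5 = 5.2
  mean(B) = (1 + 2 + 1 + 5 + 4) / 5 = 13/5 = 2.6
  x̄ = (5.2, 2.6),  deviation x̄ - mu_0 = (5.2, 2.6) - (6, 7) = (-0.8, -4.4).

Step 2 — sample covariance matrix, S[i,j] = (1/(n-1)) · Σ_k (x_{k,i} - mean_i) · (x_{k,j} - mean_j), divisor n-1 = 4:
  S[A,A] = ((1.8)·(1.8) + (0.8)·(0.8) + (3.8)·(3.8) + (-4.2)·(-4.2) + (-2.2)·(-2.2)) / 4 = 40.8/4 = 10.2
  S[A,B] = ((1.8)·(-1.6) + (0.8)·(-0.6) + (3.8)·(-1.6) + (-4.2)·(2.4) + (-2.2)·(1.4)) / 4 = -22.6/4 = -5.65
  S[B,B] = ((-1.6)·(-1.6) + (-0.6)·(-0.6) + (-1.6)·(-1.6) + (2.4)·(2.4) + (1.4)·(1.4)) / 4 = 13.2/4 = 3.3
  S = [[10.2, -5.65],
 [-5.65, 3.3]].

Step 3 — invert S. det(S) = 10.2·3.3 - (-5.65)² = 1.7375.
  S^{-1} = (1/det) · [[d, -b], [-b, a]] = [[1.8993, 3.2518],
 [3.2518, 5.8705]].

Step 4 — quadratic form (x̄ - mu_0)^T · S^{-1} · (x̄ - mu_0):
  S^{-1} · (x̄ - mu_0) = (-15.8273, -28.4317),
  (x̄ - mu_0)^T · [...] = (-0.8)·(-15.8273) + (-4.4)·(-28.4317) = 137.7612.

Step 5 — scale by n: T² = 5 · 137.7612 = 688.8058.

T² ≈ 688.8058
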